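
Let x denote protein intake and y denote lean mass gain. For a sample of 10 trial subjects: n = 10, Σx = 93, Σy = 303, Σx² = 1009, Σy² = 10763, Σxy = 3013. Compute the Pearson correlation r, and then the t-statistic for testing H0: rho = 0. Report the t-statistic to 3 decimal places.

S_xy = nΣxy − ΣxΣy = 10·3013 − 93·303 = 30130 − 28179 = 1951
S_xx = nΣx² − (Σx)² = 10·1009 − 93² = 10090 − 8649 = 1441
S_yy = nΣy² − (Σy)² = 10·10763 − 303² = 107630 − 91809 = 15821
r = S_xy / √(S_xx·S_yy) = 1951 / √(1441·15821) = 1951 / √22798061 = 1951 / 4774.7315 = 0.4086
t = r·√(n−2)/√(1−r²) = 0.4086·√8 / √(1−0.166954) = 1.155695 / 0.912714 = 1.266

1.266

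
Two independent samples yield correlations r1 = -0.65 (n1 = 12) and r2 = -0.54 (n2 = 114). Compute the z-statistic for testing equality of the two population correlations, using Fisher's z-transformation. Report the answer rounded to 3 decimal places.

Fisher z-transforms: z1 = atanh(-0.65) = -0.775299, z2 = atanh(-0.54) = -0.604156; difference d = -0.171143
Var(d) = 1/9 + 1/111 = 0.1111111 + 0.0090090 = 0.1201201
z = d/√Var(d) = -0.171143 / √0.1201201 = -0.171143 / 0.346583 = -0.494

-0.494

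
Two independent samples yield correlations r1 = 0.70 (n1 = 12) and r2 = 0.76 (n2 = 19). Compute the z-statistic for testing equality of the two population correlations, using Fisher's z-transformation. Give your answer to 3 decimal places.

-0.309

Fisher z-transforms: z1 = atanh(0.70) = 0.867301, z2 = atanh(0.76) = 0.996215; difference d = -0.128914
Var(d) = 1/9 + 1/16 = 0.1111111 + 0.0625000 = 0.1736111
z = d/√Var(d) = -0.128914 / √0.1736111 = -0.128914 / 0.416667 = -0.309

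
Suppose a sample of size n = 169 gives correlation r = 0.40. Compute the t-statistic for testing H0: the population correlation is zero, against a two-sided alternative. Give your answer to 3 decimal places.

t = r·√(n−2) / √(1−r²) with r = 0.40, n = 169
  = 0.40·√167 / √(1 − 0.1600)
  = 0.40·12.922848 / 0.916515
  = 5.169139 / 0.916515 = 5.640

5.640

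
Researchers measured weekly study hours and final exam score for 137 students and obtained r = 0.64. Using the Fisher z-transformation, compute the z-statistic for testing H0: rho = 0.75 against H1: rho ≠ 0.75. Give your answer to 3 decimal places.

-2.486

Fisher z: atanh(0.64) = 0.758174, atanh(0.75) = 0.972955
z = (z_r − z_0)·√(n−3) = (0.758174 − 0.972955)·√134 = -0.214781 · 11.575837 = -2.486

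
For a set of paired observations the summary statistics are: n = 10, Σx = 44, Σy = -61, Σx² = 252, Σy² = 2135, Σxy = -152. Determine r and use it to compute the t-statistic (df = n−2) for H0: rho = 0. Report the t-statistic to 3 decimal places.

1.101

S_xy = nΣxy − ΣxΣy = 10·(-152) − 44·(-61) = -1520 − (-2684) = 1164
S_xx = nΣx² − (Σx)² = 10·252 − 44² = 2520 − 1936 = 584
S_yy = nΣy² − (Σy)² = 10·2135 − (-61)² = 21350 − 3721 = 17629
r = S_xy / √(S_xx·S_yy) = 1164 / √(584·17629) = 1164 / √10295336 = 1164 / 3208.6346 = 0.3628
t = r·√(n−2)/√(1−r²) = 0.3628·√8 / √(1−0.131624) = 1.026153 / 0.931867 = 1.101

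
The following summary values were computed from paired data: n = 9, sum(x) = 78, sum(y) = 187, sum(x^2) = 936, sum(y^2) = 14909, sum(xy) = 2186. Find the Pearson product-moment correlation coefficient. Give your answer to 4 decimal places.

0.3339

Numerator: nΣxy − (Σx)(Σy) = 9·2186 − (78)(187) = 5088
Denominator: √[(nΣx²−(Σx)²)(nΣy²−(Σy)²)]
  nΣx²−(Σx)² = 9·936 − 6084 = 2340;  nΣy²−(Σy)² = 9·14909 − 34969 = 99212
  √(2340·99212) = √232156080 = 15236.6689
r = 5088 / 15236.6689 = 0.3339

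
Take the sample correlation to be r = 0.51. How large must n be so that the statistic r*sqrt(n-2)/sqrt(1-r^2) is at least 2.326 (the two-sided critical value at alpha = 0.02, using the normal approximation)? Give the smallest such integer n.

18

r√(n−2)/√(1−r²) ≥ 2.326  ⇔  n−2 ≥ (2.326)²·(1−r²)/r²
(1−r²)/r² = (1−0.2601)/0.2601 = 2.8447
n ≥ 2 + 5.410276·2.8447 = 2 + 15.3906 = 17.3906
⌈17.3906⌉ = 18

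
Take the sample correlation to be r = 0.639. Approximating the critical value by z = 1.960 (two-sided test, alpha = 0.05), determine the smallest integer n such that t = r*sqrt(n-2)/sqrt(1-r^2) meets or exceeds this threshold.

r√(n−2)/√(1−r²) ≥ 1.960  ⇔  n−2 ≥ (1.960)²·(1−r²)/r²
(1−r²)/r² = (1−0.408321)/0.408321 = 1.4491
n ≥ 2 + 3.8416·1.4491 = 2 + 5.5669 = 7.5669
⌈7.5669⌉ = 8

8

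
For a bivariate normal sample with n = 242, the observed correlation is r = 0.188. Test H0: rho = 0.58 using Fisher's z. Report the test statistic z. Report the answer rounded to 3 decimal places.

z_r = atanh(0.188) = 0.190263,  z_0 = atanh(0.58) = 0.662463
SE = 1/√(n−3) = 1/√239 = 0.064685
z = (z_r − z_0)/SE = (0.190263 − 0.662463) / 0.064685 = -0.472200 / 0.064685 = -7.300

-7.300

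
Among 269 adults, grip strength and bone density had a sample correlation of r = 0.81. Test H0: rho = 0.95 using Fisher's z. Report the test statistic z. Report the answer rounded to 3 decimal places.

z_r = atanh(0.81) = 1.127029,  z_0 = atanh(0.95) = 1.831781
SE = 1/√(n−3) = 1/√266 = 0.061314
z = (z_r − z_0)/SE = (1.127029 − 1.831781) / 0.061314 = -0.704752 / 0.061314 = -11.494

-11.494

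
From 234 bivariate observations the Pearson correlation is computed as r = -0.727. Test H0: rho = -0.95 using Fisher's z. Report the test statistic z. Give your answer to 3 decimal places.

13.822

Fisher z: atanh(-0.727) = -0.922335, atanh(-0.95) = -1.831781
z = (z_r − z_0)·√(n−3) = (-0.922335 − (-1.831781))·√231 = 0.909446 · 15.198684 = 13.822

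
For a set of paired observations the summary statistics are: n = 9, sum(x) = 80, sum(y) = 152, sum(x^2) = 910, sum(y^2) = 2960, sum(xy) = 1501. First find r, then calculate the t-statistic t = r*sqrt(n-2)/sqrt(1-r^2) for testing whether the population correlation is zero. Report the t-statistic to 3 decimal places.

Numerator: nΣxy − (Σx)(Σy) = 9·1501 − (80)(152) = 1349
Denominator: √[(nΣx²−(Σx)²)(nΣy²−(Σy)²)]
  nΣx²−(Σx)² = 9·910 − 6400 = 1790;  nΣy²−(Σy)² = 9·2960 − 23104 = 3536
  √(1790·3536) = √6329440 = 2515.8378
r = 1349 / 2515.8378 = 0.5362
t = r·√(n−2)/√(1−r²) = 0.5362·√7 / √(1−0.287510) = 1.418652 / 0.844091 = 1.681

1.681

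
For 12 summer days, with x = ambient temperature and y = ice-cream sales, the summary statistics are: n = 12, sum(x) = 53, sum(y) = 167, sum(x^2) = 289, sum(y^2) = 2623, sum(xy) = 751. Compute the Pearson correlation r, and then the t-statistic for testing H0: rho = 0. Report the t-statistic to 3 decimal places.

S_xy = nΣxy − ΣxΣy = 12·751 − 53·167 = 9012 − 8851 = 161
S_xx = nΣx² − (Σx)² = 12·289 − 53² = 3468 − 2809 = 659
S_yy = nΣy² − (Σy)² = 12·2623 − 167² = 31476 − 27889 = 3587
r = S_xy / √(S_xx·S_yy) = 161 / √(659·3587) = 161 / √2363833 = 161 / 1537.4762 = 0.1047
t = r·√(n−2)/√(1−r²) = 0.1047·√10 / √(1−0.010962) = 0.331090 / 0.994504 = 0.333

0.333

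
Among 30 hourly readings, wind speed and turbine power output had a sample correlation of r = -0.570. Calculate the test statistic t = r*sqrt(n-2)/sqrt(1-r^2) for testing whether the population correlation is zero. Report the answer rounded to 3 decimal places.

-3.671

t = r·√(n−2) / √(1−r²) with r = -0.570, n = 30
  = -0.570·√28 / √(1 − 0.324900)
  = -0.570·5.291503 / 0.821645
  = -3.016157 / 0.821645 = -3.671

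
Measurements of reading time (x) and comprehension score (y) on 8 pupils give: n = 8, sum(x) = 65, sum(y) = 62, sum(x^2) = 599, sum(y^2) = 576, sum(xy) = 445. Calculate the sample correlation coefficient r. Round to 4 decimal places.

Numerator: nΣxy − (Σx)(Σy) = 8·445 − (65)(62) = -470
Denominator: √[(nΣx²−(Σx)²)(nΣy²−(Σy)²)]
  nΣx²−(Σx)² = 8·599 − 4225 = 567;  nΣy²−(Σy)² = 8·576 − 3844 = 764
  √(567·764) = √433188 = 658.1702
r = -470 / 658.1702 = -0.7141

-0.7141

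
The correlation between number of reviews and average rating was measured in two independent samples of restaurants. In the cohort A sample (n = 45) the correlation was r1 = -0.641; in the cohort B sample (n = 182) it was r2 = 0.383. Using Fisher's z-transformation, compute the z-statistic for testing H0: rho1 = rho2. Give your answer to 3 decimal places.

z1 = atanh(-0.641) = -0.759869,  z2 = atanh(0.383) = 0.403571
SE = √(1/(n1−3) + 1/(n2−3)) = √(1/42 + 1/179) = √(0.0238095 + 0.0055866) = √0.0293961 = 0.171453
z = (z1 − z2)/SE = (-0.759869 − 0.403571) / 0.171453 = -1.163440 / 0.171453 = -6.786

-6.786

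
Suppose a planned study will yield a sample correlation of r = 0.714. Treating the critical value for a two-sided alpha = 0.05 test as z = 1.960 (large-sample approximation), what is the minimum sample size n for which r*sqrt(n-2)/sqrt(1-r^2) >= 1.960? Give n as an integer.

6

Need r·√(n−2)/√(1−r²) ≥ 1.960
√(n−2) ≥ 1.960·√(1−0.509796) / 0.714 = 1.960·0.700146 / 0.714 = 1.9220
n−2 ≥ 3.6941  ⇒  n ≥ 5.6941
Smallest integer n = 6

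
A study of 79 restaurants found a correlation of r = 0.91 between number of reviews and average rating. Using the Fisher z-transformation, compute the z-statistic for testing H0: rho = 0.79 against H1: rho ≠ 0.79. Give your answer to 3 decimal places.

Fisher z: atanh(0.91) = 1.527524, atanh(0.79) = 1.071432
z = (z_r − z_0)·√(n−3) = (1.527524 − 1.071432)·√76 = 0.456092 · 8.717798 = 3.976

3.976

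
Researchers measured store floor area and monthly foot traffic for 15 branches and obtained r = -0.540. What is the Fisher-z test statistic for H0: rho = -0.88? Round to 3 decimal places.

z_r = atanh(-0.540) = -0.604156,  z_0 = atanh(-0.88) = -1.375768
SE = 1/√(n−3) = 1/√12 = 0.288675
z = (z_r − z_0)/SE = (-0.604156 − (-1.375768)) / 0.288675 = 0.771612 / 0.288675 = 2.673

2.673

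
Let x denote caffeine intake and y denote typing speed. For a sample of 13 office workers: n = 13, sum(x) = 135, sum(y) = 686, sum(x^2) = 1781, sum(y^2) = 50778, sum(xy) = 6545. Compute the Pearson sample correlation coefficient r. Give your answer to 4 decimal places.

S_xy = nΣxy − ΣxΣy = 13·6545 − 135·686 = 85085 − 92610 = -7525
S_xx = nΣx² − (Σx)² = 13·1781 − 135² = 23153 − 18225 = 4928
S_yy = nΣy² − (Σy)² = 13·50778 − 686² = 660114 − 470596 = 189518
r = S_xy / √(S_xx·S_yy) = -7525 / √(4928·189518) = -7525 / √933944704 = -7525 / 30560.5089 = -0.2462

-0.2462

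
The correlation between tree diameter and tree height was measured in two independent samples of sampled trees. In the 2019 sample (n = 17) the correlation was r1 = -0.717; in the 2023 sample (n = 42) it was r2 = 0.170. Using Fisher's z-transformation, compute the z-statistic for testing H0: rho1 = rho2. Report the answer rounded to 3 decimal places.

-3.444

z1 = atanh(-0.717) = -0.901443,  z2 = atanh(0.170) = 0.171667
SE = √(1/(n1−3) + 1/(n2−3)) = √(1/14 + 1/39) = √(0.0714286 + 0.0256410) = √0.0970696 = 0.311560
z = (z1 − z2)/SE = (-0.901443 − 0.171667) / 0.311560 = -1.073110 / 0.311560 = -3.444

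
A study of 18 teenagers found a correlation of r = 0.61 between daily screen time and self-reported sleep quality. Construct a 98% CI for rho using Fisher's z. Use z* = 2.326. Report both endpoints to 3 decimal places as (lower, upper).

z_r = atanh(0.61) = 0.708921;  SE = 1/√(n−3) = 1/√15 = 0.258199
z-limits: 0.708921 ± 2.326·0.258199 = 0.708921 ± 0.600571 = [0.108350, 1.309492]
ρ-limits: (tanh 0.108350, tanh 1.309492) = (0.108, 0.864)

(0.108, 0.864)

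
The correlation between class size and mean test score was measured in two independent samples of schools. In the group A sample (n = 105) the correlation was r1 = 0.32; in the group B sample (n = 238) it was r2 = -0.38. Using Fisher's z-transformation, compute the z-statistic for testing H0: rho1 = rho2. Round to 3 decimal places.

6.171

Fisher z-transforms: z1 = atanh(0.32) = 0.331647, z2 = atanh(-0.38) = -0.400060; difference d = 0.731707
Var(d) = 1/102 + 1/235 = 0.0098039 + 0.0042553 = 0.0140592
z = d/√Var(d) = 0.731707 / √0.0140592 = 0.731707 / 0.118571 = 6.171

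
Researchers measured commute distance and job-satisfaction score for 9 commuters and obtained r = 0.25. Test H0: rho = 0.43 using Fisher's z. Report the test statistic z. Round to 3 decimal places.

-0.501

z_r = atanh(0.25) = 0.255413,  z_0 = atanh(0.43) = 0.459897
SE = 1/√(n−3) = 1/√6 = 0.408248
z = (z_r − z_0)/SE = (0.255413 − 0.459897) / 0.408248 = -0.204484 / 0.408248 = -0.501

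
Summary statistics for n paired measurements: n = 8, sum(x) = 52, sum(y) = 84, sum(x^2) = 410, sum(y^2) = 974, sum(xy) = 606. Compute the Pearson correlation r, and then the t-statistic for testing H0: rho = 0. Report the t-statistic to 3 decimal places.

Numerator: nΣxy − (Σx)(Σy) = 8·606 − (52)(84) = 480
Denominator: √[(nΣx²−(Σx)²)(nΣy²−(Σy)²)]
  nΣx²−(Σx)² = 8·410 − 2704 = 576;  nΣy²−(Σy)² = 8·974 − 7056 = 736
  √(576·736) = √423936 = 651.1037
r = 480 / 651.1037 = 0.7372
t = r·√(n−2)/√(1−r²) = 0.7372·√6 / √(1−0.543464) = 1.805764 / 0.675674 = 2.673

2.673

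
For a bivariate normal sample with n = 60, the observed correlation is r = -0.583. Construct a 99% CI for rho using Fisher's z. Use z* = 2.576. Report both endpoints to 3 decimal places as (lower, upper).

(-0.765, -0.315)

z_r = atanh(-0.583) = -0.666995;  SE = 1/√(n−3) = 1/√57 = 0.132453
z-limits: -0.666995 ± 2.576·0.132453 = -0.666995 ± 0.341199 = [-1.008194, -0.325796]
ρ-limits: (tanh -1.008194, tanh -0.325796) = (-0.765, -0.315)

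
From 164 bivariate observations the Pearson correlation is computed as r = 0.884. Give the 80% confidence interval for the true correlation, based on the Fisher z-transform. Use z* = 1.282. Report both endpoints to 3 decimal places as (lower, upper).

(0.860, 0.904)

z_r = atanh(0.884) = 1.393781;  SE = 1/√(n−3) = 1/√161 = 0.078811
z-limits: 1.393781 ± 1.282·0.078811 = 1.393781 ± 0.101036 = [1.292745, 1.494817]
ρ-limits: (tanh 1.292745, tanh 1.494817) = (0.860, 0.904)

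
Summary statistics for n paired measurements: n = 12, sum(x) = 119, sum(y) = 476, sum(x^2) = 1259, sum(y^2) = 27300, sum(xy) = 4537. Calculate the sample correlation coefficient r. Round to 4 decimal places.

S_xy = nΣxy − ΣxΣy = 12·4537 − 119·476 = 54444 − 56644 = -2200
S_xx = nΣx² − (Σx)² = 12·1259 − 119² = 15108 − 14161 = 947
S_yy = nΣy² − (Σy)² = 12·27300 − 476² = 327600 − 226576 = 101024
r = S_xy / √(S_xx·S_yy) = -2200 / √(947·101024) = -2200 / √95669728 = -2200 / 9781.0903 = -0.2249

-0.2249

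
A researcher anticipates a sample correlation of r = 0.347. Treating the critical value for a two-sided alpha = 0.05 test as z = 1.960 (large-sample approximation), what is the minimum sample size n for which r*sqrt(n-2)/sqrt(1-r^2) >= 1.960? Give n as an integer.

r√(n−2)/√(1−r²) ≥ 1.960  ⇔  n−2 ≥ (1.960)²·(1−r²)/r²
(1−r²)/r² = (1−0.120409)/0.120409 = 7.3050
n ≥ 2 + 3.8416·7.3050 = 2 + 28.0629 = 30.0629
⌈30.0629⌉ = 31

31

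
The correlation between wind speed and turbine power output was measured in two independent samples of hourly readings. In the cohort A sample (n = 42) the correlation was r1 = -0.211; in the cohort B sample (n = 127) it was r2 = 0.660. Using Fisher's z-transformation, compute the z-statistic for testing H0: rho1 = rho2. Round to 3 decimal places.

Fisher z-transforms: z1 = atanh(-0.211) = -0.214218, z2 = atanh(0.660) = 0.792814; difference d = -1.007032
Var(d) = 1/39 + 1/124 = 0.0256410 + 0.0080645 = 0.0337055
z = d/√Var(d) = -1.007032 / √0.0337055 = -1.007032 / 0.183591 = -5.485

-5.485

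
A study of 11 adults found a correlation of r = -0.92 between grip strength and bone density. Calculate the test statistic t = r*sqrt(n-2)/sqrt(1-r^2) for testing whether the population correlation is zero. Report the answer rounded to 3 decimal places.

1 − r² = 1 − 0.8464 = 0.1536;  √(1−r²) = 0.391918
√(n−2) = √9 = 3.000000
t = r·√(n−2)/√(1−r²) = -0.92 · 3.000000 / 0.391918 = -7.042

-7.042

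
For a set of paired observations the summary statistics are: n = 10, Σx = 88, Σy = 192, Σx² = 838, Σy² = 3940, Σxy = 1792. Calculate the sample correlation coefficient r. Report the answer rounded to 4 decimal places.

S_xy = nΣxy − ΣxΣy = 10·1792 − 88·192 = 17920 − 16896 = 1024
S_xx = nΣx² − (Σx)² = 10·838 − 88² = 8380 − 7744 = 636
S_yy = nΣy² − (Σy)² = 10·3940 − 192² = 39400 − 36864 = 2536
r = S_xy / √(S_xx·S_yy) = 1024 / √(636·2536) = 1024 / √1612896 = 1024 / 1269.9984 = 0.8063

0.8063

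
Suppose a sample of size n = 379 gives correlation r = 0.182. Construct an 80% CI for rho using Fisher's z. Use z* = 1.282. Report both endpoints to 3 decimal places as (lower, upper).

(0.117, 0.245)

Fisher z: z_r = atanh(r) = ½·ln((1+0.182)/(1−0.182)) = 0.184050
SE(z) = 1/√(n−3) = 1/√376 = 0.051571
80% ⇒ z* = 1.282; margin = 1.282·0.051571 = 0.066114
CI on z-scale: (0.117936, 0.250164)
Back-transform: tanh(0.117936) = 0.117392, tanh(0.250164) = 0.245073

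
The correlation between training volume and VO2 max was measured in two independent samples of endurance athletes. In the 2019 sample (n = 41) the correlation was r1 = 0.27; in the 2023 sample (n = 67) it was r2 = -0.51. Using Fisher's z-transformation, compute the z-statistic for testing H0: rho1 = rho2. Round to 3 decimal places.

4.100

Fisher z-transforms: z1 = atanh(0.27) = 0.276864, z2 = atanh(-0.51) = -0.562730; difference d = 0.839594
Var(d) = 1/38 + 1/64 = 0.0263158 + 0.0156250 = 0.0419408
z = d/√Var(d) = 0.839594 / √0.0419408 = 0.839594 / 0.204795 = 4.100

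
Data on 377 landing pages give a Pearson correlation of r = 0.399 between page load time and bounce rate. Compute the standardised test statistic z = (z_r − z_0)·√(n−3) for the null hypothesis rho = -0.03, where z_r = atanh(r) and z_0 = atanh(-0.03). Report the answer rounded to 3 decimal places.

Fisher z: atanh(0.399) = 0.422459, atanh(-0.03) = -0.030009
z = (z_r − z_0)·√(n−3) = (0.422459 − (-0.030009))·√374 = 0.452468 · 19.339080 = 8.750

8.750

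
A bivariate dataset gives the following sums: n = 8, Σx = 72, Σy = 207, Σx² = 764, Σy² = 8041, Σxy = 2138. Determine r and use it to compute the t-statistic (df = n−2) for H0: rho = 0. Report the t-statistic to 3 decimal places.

1.387

Numerator: nΣxy − (Σx)(Σy) = 8·2138 − (72)(207) = 2200
Denominator: √[(nΣx²−(Σx)²)(nΣy²−(Σy)²)]
  nΣx²−(Σx)² = 8·764 − 5184 = 928;  nΣy²−(Σy)² = 8·8041 − 42849 = 21479
  √(928·21479) = √19932512 = 4464.5842
r = 2200 / 4464.5842 = 0.4928
t = r·√(n−2)/√(1−r²) = 0.4928·√6 / √(1−0.242852) = 1.207109 / 0.870143 = 1.387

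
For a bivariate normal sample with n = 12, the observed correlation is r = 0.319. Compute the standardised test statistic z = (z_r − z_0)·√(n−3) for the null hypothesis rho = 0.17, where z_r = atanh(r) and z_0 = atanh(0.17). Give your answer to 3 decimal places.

z_r = atanh(0.319) = 0.330533,  z_0 = atanh(0.17) = 0.171667
SE = 1/√(n−3) = 1/√9 = 0.333333
z = (z_r − z_0)/SE = (0.330533 − 0.171667) / 0.333333 = 0.158866 / 0.333333 = 0.477

0.477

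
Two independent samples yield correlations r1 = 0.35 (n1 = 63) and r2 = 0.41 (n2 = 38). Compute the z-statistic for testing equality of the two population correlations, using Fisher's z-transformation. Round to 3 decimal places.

z1 = atanh(0.35) = 0.365444,  z2 = atanh(0.41) = 0.435611
SE = √(1/(n1−3) + 1/(n2−3)) = √(1/60 + 1/35) = √(0.0166667 + 0.0285714) = √0.0452381 = 0.212693
z = (z1 − z2)/SE = (0.365444 − 0.435611) / 0.212693 = -0.070167 / 0.212693 = -0.330

-0.330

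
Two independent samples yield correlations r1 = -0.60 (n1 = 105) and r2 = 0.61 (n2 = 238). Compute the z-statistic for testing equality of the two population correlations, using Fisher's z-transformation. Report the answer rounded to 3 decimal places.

-11.825

Fisher z-transforms: z1 = atanh(-0.60) = -0.693147, z2 = atanh(0.61) = 0.708921; difference d = -1.402068
Var(d) = 1/102 + 1/235 = 0.0098039 + 0.0042553 = 0.0140592
z = d/√Var(d) = -1.402068 / √0.0140592 = -1.402068 / 0.118571 = -11.825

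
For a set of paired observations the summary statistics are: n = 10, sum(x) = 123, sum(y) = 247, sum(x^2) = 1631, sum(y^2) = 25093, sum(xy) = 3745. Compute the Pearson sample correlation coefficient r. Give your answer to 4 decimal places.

Numerator: nΣxy − (Σx)(Σy) = 10·3745 − (123)(247) = 7069
Denominator: √[(nΣx²−(Σx)²)(nΣy²−(Σy)²)]
  nΣx²−(Σx)² = 10·1631 − 15129 = 1181;  nΣy²−(Σy)² = 10·25093 − 61009 = 189921
  √(1181·189921) = √224296701 = 14976.5384
r = 7069 / 14976.5384 = 0.4720

0.4720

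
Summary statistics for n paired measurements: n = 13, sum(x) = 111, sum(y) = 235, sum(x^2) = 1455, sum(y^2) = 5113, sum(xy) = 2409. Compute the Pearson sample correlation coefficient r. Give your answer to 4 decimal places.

0.6076

Numerator: nΣxy − (Σx)(Σy) = 13·2409 − (111)(235) = 5232
Denominator: √[(nΣx²−(Σx)²)(nΣy²−(Σy)²)]
  nΣx²−(Σx)² = 13·1455 − 12321 = 6594;  nΣy²−(Σy)² = 13·5113 − 55225 = 11244
  √(6594·11244) = √74142936 = 8610.6292
r = 5232 / 8610.6292 = 0.6076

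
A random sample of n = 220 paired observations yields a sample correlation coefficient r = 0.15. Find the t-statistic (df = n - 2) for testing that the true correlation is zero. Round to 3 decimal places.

2.240

1 − r² = 1 − 0.0225 = 0.9775;  √(1−r²) = 0.988686
√(n−2) = √218 = 14.764823
t = r·√(n−2)/√(1−r²) = 0.15 · 14.764823 / 0.988686 = 2.240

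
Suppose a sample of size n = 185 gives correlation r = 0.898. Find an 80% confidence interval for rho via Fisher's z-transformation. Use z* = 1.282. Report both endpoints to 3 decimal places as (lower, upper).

(0.878, 0.915)

Fisher z: z_r = atanh(r) = ½·ln((1+0.898)/(1−0.898)) = 1.461792
SE(z) = 1/√(n−3) = 1/√182 = 0.074125
80% ⇒ z* = 1.282; margin = 1.282·0.074125 = 0.095028
CI on z-scale: (1.366764, 1.556820)
Back-transform: tanh(1.366764) = 0.877953, tanh(1.556820) = 0.914904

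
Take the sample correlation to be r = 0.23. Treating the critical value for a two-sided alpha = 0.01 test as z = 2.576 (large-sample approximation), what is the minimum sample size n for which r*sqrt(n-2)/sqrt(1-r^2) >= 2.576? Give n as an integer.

Need r·√(n−2)/√(1−r²) ≥ 2.576
√(n−2) ≥ 2.576·√(1−0.0529) / 0.23 = 2.576·0.973191 / 0.23 = 10.8997
n−2 ≥ 118.8035  ⇒  n ≥ 120.8035
Smallest integer n = 121

121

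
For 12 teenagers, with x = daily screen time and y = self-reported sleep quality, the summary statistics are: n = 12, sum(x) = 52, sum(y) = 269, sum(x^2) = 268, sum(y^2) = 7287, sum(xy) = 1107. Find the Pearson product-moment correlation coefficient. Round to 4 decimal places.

Numerator: nΣxy − (Σx)(Σy) = 12·1107 − (52)(269) = -704
Denominator: √[(nΣx²−(Σx)²)(nΣy²−(Σy)²)]
  nΣx²−(Σx)² = 12·268 − 2704 = 512;  nΣy²−(Σy)² = 12·7287 − 72361 = 15083
  √(512·15083) = √7722496 = 2778.9379
r = -704 / 2778.9379 = -0.2533

-0.2533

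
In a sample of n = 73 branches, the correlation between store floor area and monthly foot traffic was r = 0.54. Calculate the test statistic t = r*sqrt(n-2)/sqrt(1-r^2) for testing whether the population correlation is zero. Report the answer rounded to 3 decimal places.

5.406

t = r·√(n−2) / √(1−r²) with r = 0.54, n = 73
  = 0.54·√71 / √(1 − 0.2916)
  = 0.54·8.426150 / 0.841665
  = 4.550121 / 0.841665 = 5.406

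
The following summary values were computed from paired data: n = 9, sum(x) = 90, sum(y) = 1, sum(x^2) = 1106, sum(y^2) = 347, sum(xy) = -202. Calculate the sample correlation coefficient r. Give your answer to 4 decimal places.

S_xy = nΣxy − ΣxΣy = 9·(-202) − 90·1 = -1818 − 90 = -1908
S_xx = nΣx² − (Σx)² = 9·1106 − 90² = 9954 − 8100 = 1854
S_yy = nΣy² − (Σy)² = 9·347 − 1² = 3123 − 1 = 3122
r = S_xy / √(S_xx·S_yy) = -1908 / √(1854·3122) = -1908 / √5788188 = -1908 / 2405.8653 = -0.7931

-0.7931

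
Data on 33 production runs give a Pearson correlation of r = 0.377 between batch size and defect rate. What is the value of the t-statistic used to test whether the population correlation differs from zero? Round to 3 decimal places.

2.266

1 − r² = 1 − 0.142129 = 0.857871;  √(1−r²) = 0.926213
√(n−2) = √31 = 5.567764
t = r·√(n−2)/√(1−r²) = 0.377 · 5.567764 / 0.926213 = 2.266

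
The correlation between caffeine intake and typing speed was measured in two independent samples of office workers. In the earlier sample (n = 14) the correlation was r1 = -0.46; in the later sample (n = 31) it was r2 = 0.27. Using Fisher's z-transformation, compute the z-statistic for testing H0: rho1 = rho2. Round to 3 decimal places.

-2.176

z1 = atanh(-0.46) = -0.497311,  z2 = atanh(0.27) = 0.276864
SE = √(1/(n1−3) + 1/(n2−3)) = √(1/11 + 1/28) = √(0.0909091 + 0.0357143) = √0.1266234 = 0.355842
z = (z1 − z2)/SE = (-0.497311 − 0.276864) / 0.355842 = -0.774175 / 0.355842 = -2.176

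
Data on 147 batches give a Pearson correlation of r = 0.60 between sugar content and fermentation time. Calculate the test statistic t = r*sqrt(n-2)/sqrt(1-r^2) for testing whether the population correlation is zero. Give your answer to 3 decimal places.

9.031

1 − r² = 1 − 0.3600 = 0.6400;  √(1−r²) = 0.800000
√(n−2) = √145 = 12.041595
t = r·√(n−2)/√(1−r²) = 0.60 · 12.041595 / 0.800000 = 9.031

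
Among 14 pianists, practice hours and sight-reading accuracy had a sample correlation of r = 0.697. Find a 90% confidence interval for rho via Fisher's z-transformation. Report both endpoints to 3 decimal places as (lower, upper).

(0.350, 0.876)

z_r = atanh(0.697) = 0.861442;  SE = 1/√(n−3) = 1/√11 = 0.301511
z-limits: 0.861442 ± 1.645·0.301511 = 0.861442 ± 0.495986 = [0.365456, 1.357428]
ρ-limits: (tanh 0.365456, tanh 1.357428) = (0.350, 0.876)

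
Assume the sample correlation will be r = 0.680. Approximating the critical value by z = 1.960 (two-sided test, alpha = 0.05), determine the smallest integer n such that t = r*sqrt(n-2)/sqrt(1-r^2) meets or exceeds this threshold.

7

r√(n−2)/√(1−r²) ≥ 1.960  ⇔  n−2 ≥ (1.960)²·(1−r²)/r²
(1−r²)/r² = (1−0.462400)/0.462400 = 1.1626
n ≥ 2 + 3.8416·1.1626 = 2 + 4.4662 = 6.4662
⌈6.4662⌉ = 7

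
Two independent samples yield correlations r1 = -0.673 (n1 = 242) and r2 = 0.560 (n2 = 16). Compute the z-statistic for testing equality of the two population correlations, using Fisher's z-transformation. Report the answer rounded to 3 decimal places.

Fisher z-transforms: z1 = atanh(-0.673) = -0.816207, z2 = atanh(0.560) = 0.632833; difference d = -1.449040
Var(d) = 1/239 + 1/13 = 0.0041841 + 0.0769231 = 0.0811072
z = d/√Var(d) = -1.449040 / √0.0811072 = -1.449040 / 0.284793 = -5.088

-5.088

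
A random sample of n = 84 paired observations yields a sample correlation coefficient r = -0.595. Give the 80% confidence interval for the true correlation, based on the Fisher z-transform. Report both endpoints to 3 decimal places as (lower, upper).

Fisher z: z_r = atanh(r) = ½·ln((1+(-0.595))/(1−(-0.595))) = -0.685371
SE(z) = 1/√(n−3) = 1/√81 = 0.111111
80% ⇒ z* = 1.282; margin = 1.282·0.111111 = 0.142444
CI on z-scale: (-0.827815, -0.542927)
Back-transform: tanh(-0.827815) = -0.679301, tanh(-0.542927) = -0.495200

(-0.679, -0.495)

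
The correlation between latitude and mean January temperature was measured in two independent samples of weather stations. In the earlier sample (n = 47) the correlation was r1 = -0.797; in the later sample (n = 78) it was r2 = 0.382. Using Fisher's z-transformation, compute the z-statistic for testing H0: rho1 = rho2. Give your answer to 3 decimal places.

z1 = atanh(-0.797) = -1.090334,  z2 = atanh(0.382) = 0.402399
SE = √(1/(n1−3) + 1/(n2−3)) = √(1/44 + 1/75) = √(0.0227273 + 0.0133333) = √0.0360606 = 0.189896
z = (z1 − z2)/SE = (-1.090334 − 0.402399) / 0.189896 = -1.492733 / 0.189896 = -7.861

-7.861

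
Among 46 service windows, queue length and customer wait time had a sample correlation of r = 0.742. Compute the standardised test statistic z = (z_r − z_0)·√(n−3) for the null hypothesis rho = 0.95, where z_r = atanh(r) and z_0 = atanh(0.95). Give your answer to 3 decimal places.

-5.750

Fisher z: atanh(0.742) = 0.954915, atanh(0.95) = 1.831781
z = (z_r − z_0)·√(n−3) = (0.954915 − 1.831781)·√43 = -0.876866 · 6.557439 = -5.750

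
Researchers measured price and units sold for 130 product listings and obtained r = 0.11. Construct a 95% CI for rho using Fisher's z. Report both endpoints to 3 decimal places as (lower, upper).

(-0.063, 0.277)

z_r = atanh(0.11) = 0.110447;  SE = 1/√(n−3) = 1/√127 = 0.088736
z-limits: 0.110447 ± 1.960·0.088736 = 0.110447 ± 0.173923 = [-0.063476, 0.284370]
ρ-limits: (tanh -0.063476, tanh 0.284370) = (-0.063, 0.277)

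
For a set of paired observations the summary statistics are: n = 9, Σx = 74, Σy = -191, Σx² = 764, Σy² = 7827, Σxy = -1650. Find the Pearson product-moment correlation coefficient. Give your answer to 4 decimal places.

Numerator: nΣxy − (Σx)(Σy) = 9·(-1650) − (74)(-191) = -716
Denominator: √[(nΣx²−(Σx)²)(nΣy²−(Σy)²)]
  nΣx²−(Σx)² = 9·764 − 5476 = 1400;  nΣy²−(Σy)² = 9·7827 − 36481 = 33962
  √(1400·33962) = √47546800 = 6895.4188
r = -716 / 6895.4188 = -0.1038

-0.1038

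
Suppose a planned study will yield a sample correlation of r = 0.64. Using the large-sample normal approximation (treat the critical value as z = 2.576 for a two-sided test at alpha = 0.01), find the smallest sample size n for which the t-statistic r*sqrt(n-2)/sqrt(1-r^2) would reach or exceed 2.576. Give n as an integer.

r√(n−2)/√(1−r²) ≥ 2.576  ⇔  n−2 ≥ (2.576)²·(1−r²)/r²
(1−r²)/r² = (1−0.4096)/0.4096 = 1.4414
n ≥ 2 + 6.635776·1.4414 = 2 + 9.5648 = 11.5648
⌈11.5648⌉ = 12

12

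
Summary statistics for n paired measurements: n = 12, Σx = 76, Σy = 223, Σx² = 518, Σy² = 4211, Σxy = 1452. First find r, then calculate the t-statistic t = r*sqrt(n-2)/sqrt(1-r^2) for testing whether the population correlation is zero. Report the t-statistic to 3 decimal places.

Numerator: nΣxy − (Σx)(Σy) = 12·1452 − (76)(223) = 476
Denominator: √[(nΣx²−(Σx)²)(nΣy²−(Σy)²)]
  nΣx²−(Σx)² = 12·518 − 5776 = 440;  nΣy²−(Σy)² = 12·4211 − 49729 = 803
  √(440·803) = √353320 = 594.4073
r = 476 / 594.4073 = 0.8008
t = r·√(n−2)/√(1−r²) = 0.8008·√10 / √(1−0.641281) = 2.532352 / 0.598932 = 4.228

4.228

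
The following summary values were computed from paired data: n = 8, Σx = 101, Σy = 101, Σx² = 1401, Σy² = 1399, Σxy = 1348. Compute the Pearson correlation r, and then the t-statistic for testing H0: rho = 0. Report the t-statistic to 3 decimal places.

1.760

S_xy = nΣxy − ΣxΣy = 8·1348 − 101·101 = 10784 − 10201 = 583
S_xx = nΣx² − (Σx)² = 8·1401 − 101² = 11208 − 10201 = 1007
S_yy = nΣy² − (Σy)² = 8·1399 − 101² = 11192 − 10201 = 991
r = S_xy / √(S_xx·S_yy) = 583 / √(1007·991) = 583 / √997937 = 583 / 998.9680 = 0.5836
t = r·√(n−2)/√(1−r²) = 0.5836·√6 / √(1−0.340589) = 1.429522 / 0.812041 = 1.760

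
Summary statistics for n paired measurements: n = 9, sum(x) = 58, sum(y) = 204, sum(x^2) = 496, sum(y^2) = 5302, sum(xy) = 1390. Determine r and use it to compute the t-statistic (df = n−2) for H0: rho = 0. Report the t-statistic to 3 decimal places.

Numerator: nΣxy − (Σx)(Σy) = 9·1390 − (58)(204) = 678
Denominator: √[(nΣx²−(Σx)²)(nΣy²−(Σy)²)]
  nΣx²−(Σx)² = 9·496 − 3364 = 1100;  nΣy²−(Σy)² = 9·5302 − 41616 = 6102
  √(1100·6102) = √6712200 = 2590.7914
r = 678 / 2590.7914 = 0.2617
t = r·√(n−2)/√(1−r²) = 0.2617·√7 / √(1−0.068487) = 0.692393 / 0.965149 = 0.717

0.717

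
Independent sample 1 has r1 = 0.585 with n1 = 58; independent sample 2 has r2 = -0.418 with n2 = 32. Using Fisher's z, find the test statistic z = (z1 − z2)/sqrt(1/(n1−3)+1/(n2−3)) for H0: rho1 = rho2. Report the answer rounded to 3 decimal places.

z1 = atanh(0.585) = 0.670031,  z2 = atanh(-0.418) = -0.445266
SE = √(1/(n1−3) + 1/(n2−3)) = √(1/55 + 1/29) = √(0.0181818 + 0.0344828) = √0.0526646 = 0.229488
z = (z1 − z2)/SE = (0.670031 − (-0.445266)) / 0.229488 = 1.115297 / 0.229488 = 4.860

4.860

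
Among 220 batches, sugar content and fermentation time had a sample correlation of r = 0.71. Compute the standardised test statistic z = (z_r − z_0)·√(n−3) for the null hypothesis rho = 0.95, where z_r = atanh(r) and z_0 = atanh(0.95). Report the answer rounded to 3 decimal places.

-13.915

z_r = atanh(0.71) = 0.887184,  z_0 = atanh(0.95) = 1.831781
SE = 1/√(n−3) = 1/√217 = 0.067884
z = (z_r − z_0)/SE = (0.887184 − 1.831781) / 0.067884 = -0.944597 / 0.067884 = -13.915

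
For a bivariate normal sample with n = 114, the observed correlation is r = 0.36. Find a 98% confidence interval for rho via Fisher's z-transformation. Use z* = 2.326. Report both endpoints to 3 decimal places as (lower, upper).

z_r = atanh(0.36) = 0.376886;  SE = 1/√(n−3) = 1/√111 = 0.094916
z-limits: 0.376886 ± 2.326·0.094916 = 0.376886 ± 0.220775 = [0.156111, 0.597661]
ρ-limits: (tanh 0.156111, tanh 0.597661) = (0.155, 0.535)

(0.155, 0.535)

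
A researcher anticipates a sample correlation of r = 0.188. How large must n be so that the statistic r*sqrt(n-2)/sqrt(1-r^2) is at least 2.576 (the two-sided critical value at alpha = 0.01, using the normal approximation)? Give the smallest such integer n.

184

r√(n−2)/√(1−r²) ≥ 2.576  ⇔  n−2 ≥ (2.576)²·(1−r²)/r²
(1−r²)/r² = (1−0.035344)/0.035344 = 27.2933
n ≥ 2 + 6.635776·27.2933 = 2 + 181.1122 = 183.1122
⌈183.1122⌉ = 184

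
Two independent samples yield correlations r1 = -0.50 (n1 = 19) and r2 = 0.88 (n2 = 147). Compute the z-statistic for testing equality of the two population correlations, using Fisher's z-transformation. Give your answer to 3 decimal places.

-7.305

Fisher z-transforms: z1 = atanh(-0.50) = -0.549306, z2 = atanh(0.88) = 1.375768; difference d = -1.925074
Var(d) = 1/16 + 1/144 = 0.0625000 + 0.0069444 = 0.0694444
z = d/√Var(d) = -1.925074 / √0.0694444 = -1.925074 / 0.263523 = -7.305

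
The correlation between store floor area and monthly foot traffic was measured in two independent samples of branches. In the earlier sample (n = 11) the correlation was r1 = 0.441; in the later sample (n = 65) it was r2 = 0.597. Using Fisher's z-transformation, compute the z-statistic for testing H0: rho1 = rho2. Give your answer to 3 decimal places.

-0.572

Fisher z-transforms: z1 = atanh(0.441) = 0.473472, z2 = atanh(0.597) = 0.688473; difference d = -0.215001
Var(d) = 1/8 + 1/62 = 0.1250000 + 0.0161290 = 0.1411290
z = d/√Var(d) = -0.215001 / √0.1411290 = -0.215001 / 0.375671 = -0.572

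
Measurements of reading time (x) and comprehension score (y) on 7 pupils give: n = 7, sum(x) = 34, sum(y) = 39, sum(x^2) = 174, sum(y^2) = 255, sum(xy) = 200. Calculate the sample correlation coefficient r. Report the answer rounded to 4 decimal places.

0.5784

Numerator: nΣxy − (Σx)(Σy) = 7·200 − (34)(39) = 74
Denominator: √[(nΣx²−(Σx)²)(nΣy²−(Σy)²)]
  nΣx²−(Σx)² = 7·174 − 1156 = 62;  nΣy²−(Σy)² = 7·255 − 1521 = 264
  √(62·264) = √16368 = 127.9375
r = 74 / 127.9375 = 0.5784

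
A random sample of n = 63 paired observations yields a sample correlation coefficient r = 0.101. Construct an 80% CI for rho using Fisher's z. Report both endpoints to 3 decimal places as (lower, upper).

(-0.064, 0.261)

Fisher z: z_r = atanh(r) = ½·ln((1+0.101)/(1−0.101)) = 0.101346
SE(z) = 1/√(n−3) = 1/√60 = 0.129099
80% ⇒ z* = 1.282; margin = 1.282·0.129099 = 0.165505
CI on z-scale: (-0.064159, 0.266851)
Back-transform: tanh(-0.064159) = -0.064071, tanh(0.266851) = 0.260692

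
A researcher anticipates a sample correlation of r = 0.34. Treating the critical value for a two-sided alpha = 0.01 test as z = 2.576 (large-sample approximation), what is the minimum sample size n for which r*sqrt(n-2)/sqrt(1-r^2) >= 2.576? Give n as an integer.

53

Need r·√(n−2)/√(1−r²) ≥ 2.576
√(n−2) ≥ 2.576·√(1−0.1156) / 0.34 = 2.576·0.940425 / 0.34 = 7.1251
n−2 ≥ 50.7671  ⇒  n ≥ 52.7671
Smallest integer n = 53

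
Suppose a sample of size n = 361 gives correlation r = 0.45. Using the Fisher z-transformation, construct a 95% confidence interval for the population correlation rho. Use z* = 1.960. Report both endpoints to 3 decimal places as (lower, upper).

z_r = atanh(0.45) = 0.484700;  SE = 1/√(n−3) = 1/√358 = 0.052852
z-limits: 0.484700 ± 1.960·0.052852 = 0.484700 ± 0.103590 = [0.381110, 0.588290]
ρ-limits: (tanh 0.381110, tanh 0.588290) = (0.364, 0.529)

(0.364, 0.529)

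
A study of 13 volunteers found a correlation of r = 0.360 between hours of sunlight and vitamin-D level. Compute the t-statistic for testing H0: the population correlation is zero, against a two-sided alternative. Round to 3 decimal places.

1 − r² = 1 − 0.129600 = 0.870400;  √(1−r²) = 0.932952
√(n−2) = √11 = 3.316625
t = r·√(n−2)/√(1−r²) = 0.360 · 3.316625 / 0.932952 = 1.280

1.280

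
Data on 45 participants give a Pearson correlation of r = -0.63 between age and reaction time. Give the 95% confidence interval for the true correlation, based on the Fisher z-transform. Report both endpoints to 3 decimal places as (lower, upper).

Fisher z: z_r = atanh(r) = ½·ln((1+(-0.63))/(1−(-0.63))) = -0.741416
SE(z) = 1/√(n−3) = 1/√42 = 0.154303
95% ⇒ z* = 1.960; margin = 1.960·0.154303 = 0.302434
CI on z-scale: (-1.043850, -0.438982)
Back-transform: tanh(-1.043850) = -0.779404, tanh(-0.438982) = -0.412800

(-0.779, -0.413)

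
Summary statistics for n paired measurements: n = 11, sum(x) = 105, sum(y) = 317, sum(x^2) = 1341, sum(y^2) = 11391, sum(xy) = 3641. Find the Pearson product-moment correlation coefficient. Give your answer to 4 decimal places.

S_xy = nΣxy − ΣxΣy = 11·3641 − 105·317 = 40051 − 33285 = 6766
S_xx = nΣx² − (Σx)² = 11·1341 − 105² = 14751 − 11025 = 3726
S_yy = nΣy² − (Σy)² = 11·11391 − 317² = 125301 − 100489 = 24812
r = S_xy / √(S_xx·S_yy) = 6766 / √(3726·24812) = 6766 / √92449512 = 6766 / 9615.0669 = 0.7037

0.7037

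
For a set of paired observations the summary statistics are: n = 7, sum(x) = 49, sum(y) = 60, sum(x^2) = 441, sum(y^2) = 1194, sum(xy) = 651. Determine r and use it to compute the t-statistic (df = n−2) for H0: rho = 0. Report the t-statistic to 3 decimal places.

4.487

S_xy = nΣxy − ΣxΣy = 7·651 − 49·60 = 4557 − 2940 = 1617
S_xx = nΣx² − (Σx)² = 7·441 − 49² = 3087 − 2401 = 686
S_yy = nΣy² − (Σy)² = 7·1194 − 60² = 8358 − 3600 = 4758
r = S_xy / √(S_xx·S_yy) = 1617 / √(686·4758) = 1617 / √3263988 = 1617 / 1806.6510 = 0.8950
t = r·√(n−2)/√(1−r²) = 0.8950·√5 / √(1−0.801025) = 2.001281 / 0.446066 = 4.487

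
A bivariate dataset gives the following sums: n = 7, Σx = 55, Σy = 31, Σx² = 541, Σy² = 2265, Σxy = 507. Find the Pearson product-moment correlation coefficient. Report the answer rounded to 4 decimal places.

Numerator: nΣxy − (Σx)(Σy) = 7·507 − (55)(31) = 1844
Denominator: √[(nΣx²−(Σx)²)(nΣy²−(Σy)²)]
  nΣx²−(Σx)² = 7·541 − 3025 = 762;  nΣy²−(Σy)² = 7·2265 − 961 = 14894
  √(762·14894) = √11349228 = 3368.8615
r = 1844 / 3368.8615 = 0.5474

0.5474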